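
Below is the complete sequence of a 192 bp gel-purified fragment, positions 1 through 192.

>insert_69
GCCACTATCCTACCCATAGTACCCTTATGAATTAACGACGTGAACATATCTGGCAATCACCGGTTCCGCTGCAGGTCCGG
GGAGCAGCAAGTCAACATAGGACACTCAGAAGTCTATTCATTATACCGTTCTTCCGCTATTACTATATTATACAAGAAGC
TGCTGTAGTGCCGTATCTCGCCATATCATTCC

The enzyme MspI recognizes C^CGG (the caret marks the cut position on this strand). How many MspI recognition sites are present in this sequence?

CCGG occurs starting at positions 60, 77.
MspI cuts at 2 sites.

2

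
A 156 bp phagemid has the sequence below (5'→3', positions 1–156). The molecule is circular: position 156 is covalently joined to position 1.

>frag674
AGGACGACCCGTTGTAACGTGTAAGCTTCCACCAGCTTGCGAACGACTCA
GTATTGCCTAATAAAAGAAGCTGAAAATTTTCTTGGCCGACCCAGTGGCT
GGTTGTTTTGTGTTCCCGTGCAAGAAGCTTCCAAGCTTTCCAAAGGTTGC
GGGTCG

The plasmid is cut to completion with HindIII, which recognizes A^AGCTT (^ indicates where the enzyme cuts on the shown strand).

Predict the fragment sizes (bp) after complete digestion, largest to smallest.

HindIII sites (AAGCTT) start at positions 23, 125, 133.
HindIII cuts after the first base of each site, so after positions 23, 125, 133.
Circular molecule, 3 cuts → 3 fragments:
  24–125 → 102 bp
  126–133 → 8 bp
  134–156 then 1–23 → 23 + 23 = 46 bp
Sorted largest to smallest: 102, 46, 8 bp.

102, 46, 8 bp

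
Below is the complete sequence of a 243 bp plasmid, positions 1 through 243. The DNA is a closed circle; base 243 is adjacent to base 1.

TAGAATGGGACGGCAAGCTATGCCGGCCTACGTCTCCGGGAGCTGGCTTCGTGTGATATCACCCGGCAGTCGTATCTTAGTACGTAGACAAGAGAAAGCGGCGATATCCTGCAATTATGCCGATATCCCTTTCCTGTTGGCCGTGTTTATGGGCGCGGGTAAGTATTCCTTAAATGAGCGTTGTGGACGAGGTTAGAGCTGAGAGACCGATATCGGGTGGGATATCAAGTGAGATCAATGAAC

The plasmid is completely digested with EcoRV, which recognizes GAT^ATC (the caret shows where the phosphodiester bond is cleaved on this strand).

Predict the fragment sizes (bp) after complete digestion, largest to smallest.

87, 77, 48, 19, 12 bp

EcoRV sites (GATATC) start at positions 55, 103, 122, 209, 221.
EcoRV cuts after base 3 of each site, so after positions 57, 105, 124, 211, 223.
Circular molecule, 5 cuts → 5 fragments:
  58–105 → 48 bp
  106–124 → 19 bp
  125–211 → 87 bp
  212–223 → 12 bp
  224–243 then 1–57 → 20 + 57 = 77 bp
Sorted largest to smallest: 87, 77, 48, 19, 12 bp.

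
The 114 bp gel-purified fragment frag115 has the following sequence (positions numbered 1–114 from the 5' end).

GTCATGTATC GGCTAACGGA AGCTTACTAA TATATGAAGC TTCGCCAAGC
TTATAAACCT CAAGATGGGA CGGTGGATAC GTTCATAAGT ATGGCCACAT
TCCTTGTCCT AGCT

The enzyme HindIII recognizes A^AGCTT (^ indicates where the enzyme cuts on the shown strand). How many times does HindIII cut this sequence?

3

AAGCTT occurs starting at positions 20, 37, 47.
HindIII cuts at 3 sites.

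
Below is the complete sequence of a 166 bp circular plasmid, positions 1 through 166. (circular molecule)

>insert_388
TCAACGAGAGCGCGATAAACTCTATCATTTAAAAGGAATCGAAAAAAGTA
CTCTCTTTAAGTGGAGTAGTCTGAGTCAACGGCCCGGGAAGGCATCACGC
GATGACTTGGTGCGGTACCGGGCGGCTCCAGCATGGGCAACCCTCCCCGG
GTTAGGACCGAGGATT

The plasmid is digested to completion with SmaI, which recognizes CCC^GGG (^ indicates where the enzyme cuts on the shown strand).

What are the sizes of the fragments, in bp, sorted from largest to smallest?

103, 63 bp

SmaI sites (CCCGGG) start at positions 83, 146.
SmaI cuts after base 3 of each site, so after positions 85, 148.
Circular molecule, 2 cuts → 2 fragments:
  86–148 → 63 bp
  149–166 then 1–85 → 18 + 85 = 103 bp
Sorted largest to smallest: 103, 63 bp.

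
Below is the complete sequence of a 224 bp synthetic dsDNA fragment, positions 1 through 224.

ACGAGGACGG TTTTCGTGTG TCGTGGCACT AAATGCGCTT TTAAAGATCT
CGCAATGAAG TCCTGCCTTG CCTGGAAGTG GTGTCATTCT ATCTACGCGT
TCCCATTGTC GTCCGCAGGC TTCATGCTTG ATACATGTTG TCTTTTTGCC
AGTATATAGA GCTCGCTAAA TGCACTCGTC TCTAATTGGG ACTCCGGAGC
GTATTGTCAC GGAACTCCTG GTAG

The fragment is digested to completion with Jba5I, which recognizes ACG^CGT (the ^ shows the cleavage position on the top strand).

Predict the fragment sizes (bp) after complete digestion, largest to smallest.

127, 97 bp

The Jba5I site (ACGCGT) starts at position 95.
Jba5I cuts after base 3 of each site, so after position 97.
Linear molecule, 1 cut → 2 fragments:
  1–97 → 97 bp
  98–224 → 127 bp
Sorted largest to smallest: 127, 97 bp.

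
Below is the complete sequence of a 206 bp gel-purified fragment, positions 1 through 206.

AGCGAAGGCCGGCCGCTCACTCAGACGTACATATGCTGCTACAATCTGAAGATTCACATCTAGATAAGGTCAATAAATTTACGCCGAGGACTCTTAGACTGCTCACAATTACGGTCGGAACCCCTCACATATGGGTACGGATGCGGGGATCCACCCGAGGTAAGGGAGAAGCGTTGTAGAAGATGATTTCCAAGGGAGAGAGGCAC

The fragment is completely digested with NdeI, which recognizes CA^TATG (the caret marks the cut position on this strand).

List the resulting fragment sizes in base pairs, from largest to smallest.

98, 77, 31 bp

NdeI sites (CATATG) start at positions 30, 128.
NdeI cuts after base 2 of each site, so after positions 31, 129.
Linear molecule, 2 cuts → 3 fragments:
  1–31 → 31 bp
  32–129 → 98 bp
  130–206 → 77 bp
Sorted largest to smallest: 98, 77, 31 bp.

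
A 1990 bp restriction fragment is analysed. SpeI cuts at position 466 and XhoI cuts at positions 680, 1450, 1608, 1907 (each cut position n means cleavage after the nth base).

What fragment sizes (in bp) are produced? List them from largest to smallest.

Combined cut positions (sorted): 466, 680, 1450, 1608, 1907.
Linear molecule, 5 cuts → 6 fragments:
  466 − 0 = 466 bp
  680 − 466 = 214 bp
  1450 − 680 = 770 bp
  1608 − 1450 = 158 bp
  1907 − 1608 = 299 bp
  1990 − 1907 = 83 bp
Sorted largest to smallest: 770, 466, 299, 214, 158, 83 bp.

770, 466, 299, 214, 158, 83 bp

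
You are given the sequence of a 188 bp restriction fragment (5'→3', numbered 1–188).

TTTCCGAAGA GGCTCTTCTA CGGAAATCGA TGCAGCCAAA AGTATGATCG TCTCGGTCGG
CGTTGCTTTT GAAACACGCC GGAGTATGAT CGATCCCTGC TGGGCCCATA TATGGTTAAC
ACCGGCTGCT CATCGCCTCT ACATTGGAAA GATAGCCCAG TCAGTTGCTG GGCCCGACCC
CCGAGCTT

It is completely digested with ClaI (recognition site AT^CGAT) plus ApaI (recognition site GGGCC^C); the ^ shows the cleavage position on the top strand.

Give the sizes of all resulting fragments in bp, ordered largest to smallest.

ClaI sites (ATCGAT) start at positions 26, 89.
ClaI cuts after base 2 of each site, so after positions 27, 90.
ApaI sites (GGGCCC) start at positions 102, 170.
ApaI cuts after base 5 of each site (before the last base), so after positions 106, 174.
Combined cut positions: 27, 90, 106, 174.
Linear molecule, 4 cuts → 5 fragments:
  1–27 → 27 bp
  28–90 → 63 bp
  91–106 → 16 bp
  107–174 → 68 bp
  175–188 → 14 bp
Sorted largest to smallest: 68, 63, 27, 16, 14 bp.

68, 63, 27, 16, 14 bp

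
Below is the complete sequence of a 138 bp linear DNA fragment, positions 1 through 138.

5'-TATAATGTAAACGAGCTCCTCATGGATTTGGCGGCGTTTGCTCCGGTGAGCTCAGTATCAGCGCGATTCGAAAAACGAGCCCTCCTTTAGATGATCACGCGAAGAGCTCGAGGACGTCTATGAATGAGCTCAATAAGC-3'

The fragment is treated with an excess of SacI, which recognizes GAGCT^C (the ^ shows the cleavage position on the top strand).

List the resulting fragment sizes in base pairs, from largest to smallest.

56, 35, 22, 17, 8 bp

SacI sites (GAGCTC) start at positions 13, 48, 104, 126.
SacI cuts after base 5 of each site (before the last base), so after positions 17, 52, 108, 130.
Linear molecule, 4 cuts → 5 fragments:
  1–17 → 17 bp
  18–52 → 35 bp
  53–108 → 56 bp
  109–130 → 22 bp
  131–138 → 8 bp
Sorted largest to smallest: 56, 35, 22, 17, 8 bp.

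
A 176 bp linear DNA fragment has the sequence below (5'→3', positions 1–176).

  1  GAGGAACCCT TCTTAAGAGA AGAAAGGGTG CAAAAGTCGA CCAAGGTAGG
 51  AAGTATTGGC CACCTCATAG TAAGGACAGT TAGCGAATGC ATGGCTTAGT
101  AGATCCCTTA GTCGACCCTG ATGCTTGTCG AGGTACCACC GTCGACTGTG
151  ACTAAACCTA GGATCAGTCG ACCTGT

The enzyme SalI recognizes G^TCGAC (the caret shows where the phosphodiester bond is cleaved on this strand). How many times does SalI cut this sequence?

4

GTCGAC occurs starting at positions 36, 111, 141, 167.
SalI cuts at 4 sites.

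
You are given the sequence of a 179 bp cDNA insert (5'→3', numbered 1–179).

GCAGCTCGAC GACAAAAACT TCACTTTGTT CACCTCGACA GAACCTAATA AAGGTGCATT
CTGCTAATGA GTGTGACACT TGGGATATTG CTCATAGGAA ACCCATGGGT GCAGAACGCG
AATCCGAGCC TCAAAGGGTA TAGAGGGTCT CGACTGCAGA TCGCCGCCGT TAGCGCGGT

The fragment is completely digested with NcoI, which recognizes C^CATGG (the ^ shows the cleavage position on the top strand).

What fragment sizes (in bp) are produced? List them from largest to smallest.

103, 76 bp

The NcoI site (CCATGG) starts at position 103.
NcoI cuts after the first base of each site, so after position 103.
Linear molecule, 1 cut → 2 fragments:
  1–103 → 103 bp
  104–179 → 76 bp
Sorted largest to smallest: 103, 76 bp.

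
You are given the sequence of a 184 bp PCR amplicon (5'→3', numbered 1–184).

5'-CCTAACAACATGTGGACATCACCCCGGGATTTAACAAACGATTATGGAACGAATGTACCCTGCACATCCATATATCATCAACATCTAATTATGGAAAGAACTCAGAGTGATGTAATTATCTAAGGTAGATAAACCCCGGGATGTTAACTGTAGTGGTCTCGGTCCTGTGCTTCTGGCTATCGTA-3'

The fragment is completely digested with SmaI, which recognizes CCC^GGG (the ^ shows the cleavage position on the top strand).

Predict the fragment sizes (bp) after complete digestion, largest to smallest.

SmaI sites (CCCGGG) start at positions 23, 135.
SmaI cuts after base 3 of each site, so after positions 25, 137.
Linear molecule, 2 cuts → 3 fragments:
  1–25 → 25 bp
  26–137 → 112 bp
  138–184 → 47 bp
Sorted largest to smallest: 112, 47, 25 bp.

112, 47, 25 bp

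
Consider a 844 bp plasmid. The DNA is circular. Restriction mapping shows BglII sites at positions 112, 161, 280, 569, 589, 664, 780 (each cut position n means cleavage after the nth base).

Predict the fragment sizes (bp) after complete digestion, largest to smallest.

289, 176, 119, 116, 75, 49, 20 bp

Circular molecule, 7 cuts → 7 fragments:
  161 − 112 = 49 bp
  280 − 161 = 119 bp
  569 − 280 = 289 bp
  589 − 569 = 20 bp
  664 − 589 = 75 bp
  780 − 664 = 116 bp
  wrap: 844 − 780 + 112 = 176 bp
Sorted largest to smallest: 289, 176, 119, 116, 75, 49, 20 bp.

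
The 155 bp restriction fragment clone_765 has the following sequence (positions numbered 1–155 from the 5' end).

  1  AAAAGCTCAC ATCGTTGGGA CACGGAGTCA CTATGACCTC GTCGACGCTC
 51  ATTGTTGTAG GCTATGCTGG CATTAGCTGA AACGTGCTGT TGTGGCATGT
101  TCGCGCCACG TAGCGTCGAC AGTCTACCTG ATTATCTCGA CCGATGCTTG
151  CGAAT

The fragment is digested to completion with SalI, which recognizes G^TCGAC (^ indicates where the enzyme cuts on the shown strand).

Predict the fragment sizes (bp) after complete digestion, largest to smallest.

74, 41, 40 bp

SalI sites (GTCGAC) start at positions 41, 115.
SalI cuts after the first base of each site, so after positions 41, 115.
Linear molecule, 2 cuts → 3 fragments:
  1–41 → 41 bp
  42–115 → 74 bp
  116–155 → 40 bp
Sorted largest to smallest: 74, 41, 40 bp.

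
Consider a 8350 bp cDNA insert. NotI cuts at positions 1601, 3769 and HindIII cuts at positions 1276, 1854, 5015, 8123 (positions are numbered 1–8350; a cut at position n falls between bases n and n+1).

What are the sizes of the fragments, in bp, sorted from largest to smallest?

3108, 1915, 1276, 1246, 325, 253, 227 bp

Combined cut positions (sorted): 1276, 1601, 1854, 3769, 5015, 8123.
Linear molecule, 6 cuts → 7 fragments:
  1276 − 0 = 1276 bp
  1601 − 1276 = 325 bp
  1854 − 1601 = 253 bp
  3769 − 1854 = 1915 bp
  5015 − 3769 = 1246 bp
  8123 − 5015 = 3108 bp
  8350 − 8123 = 227 bp
Sorted largest to smallest: 3108, 1915, 1276, 1246, 325, 253, 227 bp.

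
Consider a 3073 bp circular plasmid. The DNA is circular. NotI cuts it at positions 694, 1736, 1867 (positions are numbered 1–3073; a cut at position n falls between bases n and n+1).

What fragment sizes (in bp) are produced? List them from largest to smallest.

1900, 1042, 131 bp

Circular molecule, 3 cuts → 3 fragments:
  1736 − 694 = 1042 bp
  1867 − 1736 = 131 bp
  wrap: 3073 − 1867 + 694 = 1900 bp
Sorted largest to smallest: 1900, 1042, 131 bp.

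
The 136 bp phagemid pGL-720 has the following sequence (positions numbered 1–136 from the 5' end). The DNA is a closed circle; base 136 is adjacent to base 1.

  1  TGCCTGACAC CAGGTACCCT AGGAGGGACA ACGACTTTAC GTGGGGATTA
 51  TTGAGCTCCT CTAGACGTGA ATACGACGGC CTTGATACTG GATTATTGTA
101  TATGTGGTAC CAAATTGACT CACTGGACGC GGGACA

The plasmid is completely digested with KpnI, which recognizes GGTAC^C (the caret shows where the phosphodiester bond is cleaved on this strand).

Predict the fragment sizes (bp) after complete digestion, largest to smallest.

KpnI sites (GGTACC) start at positions 13, 106.
KpnI cuts after base 5 of each site (before the last base), so after positions 17, 110.
Circular molecule, 2 cuts → 2 fragments:
  18–110 → 93 bp
  111–136 then 1–17 → 26 + 17 = 43 bp
Sorted largest to smallest: 93, 43 bp.

93, 43 bp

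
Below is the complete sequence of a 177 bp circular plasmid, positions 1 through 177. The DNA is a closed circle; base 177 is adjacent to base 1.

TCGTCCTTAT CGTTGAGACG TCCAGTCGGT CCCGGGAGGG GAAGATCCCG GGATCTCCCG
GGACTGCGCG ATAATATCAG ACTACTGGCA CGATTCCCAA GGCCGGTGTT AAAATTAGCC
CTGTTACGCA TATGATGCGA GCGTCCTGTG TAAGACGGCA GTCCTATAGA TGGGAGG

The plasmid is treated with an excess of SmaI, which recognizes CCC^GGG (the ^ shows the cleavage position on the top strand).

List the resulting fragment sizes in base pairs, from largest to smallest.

SmaI sites (CCCGGG) start at positions 31, 47, 57.
SmaI cuts after base 3 of each site, so after positions 33, 49, 59.
Circular molecule, 3 cuts → 3 fragments:
  34–49 → 16 bp
  50–59 → 10 bp
  60–177 then 1–33 → 118 + 33 = 151 bp
Sorted largest to smallest: 151, 16, 10 bp.

151, 16, 10 bp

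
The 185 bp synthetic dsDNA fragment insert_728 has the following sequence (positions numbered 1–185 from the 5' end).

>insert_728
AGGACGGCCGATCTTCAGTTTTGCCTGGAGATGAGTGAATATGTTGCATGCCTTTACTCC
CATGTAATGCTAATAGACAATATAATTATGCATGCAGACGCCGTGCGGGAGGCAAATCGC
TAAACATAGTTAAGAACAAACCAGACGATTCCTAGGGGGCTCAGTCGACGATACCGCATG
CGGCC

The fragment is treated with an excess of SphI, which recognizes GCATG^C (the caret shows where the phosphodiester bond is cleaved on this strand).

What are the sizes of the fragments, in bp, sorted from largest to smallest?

86, 50, 44, 5 bp

SphI sites (GCATGC) start at positions 46, 90, 176.
SphI cuts after base 5 of each site (before the last base), so after positions 50, 94, 180.
Linear molecule, 3 cuts → 4 fragments:
  1–50 → 50 bp
  51–94 → 44 bp
  95–180 → 86 bp
  181–185 → 5 bp
Sorted largest to smallest: 86, 50, 44, 5 bp.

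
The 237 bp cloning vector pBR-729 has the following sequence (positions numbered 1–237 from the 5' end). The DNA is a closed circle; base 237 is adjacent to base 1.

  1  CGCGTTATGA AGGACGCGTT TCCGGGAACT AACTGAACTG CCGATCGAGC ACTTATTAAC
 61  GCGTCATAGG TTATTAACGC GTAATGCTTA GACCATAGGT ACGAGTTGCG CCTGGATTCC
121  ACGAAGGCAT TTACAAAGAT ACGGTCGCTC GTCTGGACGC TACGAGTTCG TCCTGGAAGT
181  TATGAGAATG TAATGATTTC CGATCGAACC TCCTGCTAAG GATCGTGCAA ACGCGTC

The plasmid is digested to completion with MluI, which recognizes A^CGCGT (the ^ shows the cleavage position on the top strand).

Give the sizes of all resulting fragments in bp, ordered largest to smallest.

MluI sites (ACGCGT) start at positions 14, 59, 77, 231.
MluI cuts after the first base of each site, so after positions 14, 59, 77, 231.
Circular molecule, 4 cuts → 4 fragments:
  15–59 → 45 bp
  60–77 → 18 bp
  78–231 → 154 bp
  232–237 then 1–14 → 6 + 14 = 20 bp
Sorted largest to smallest: 154, 45, 20, 18 bp.

154, 45, 20, 18 bp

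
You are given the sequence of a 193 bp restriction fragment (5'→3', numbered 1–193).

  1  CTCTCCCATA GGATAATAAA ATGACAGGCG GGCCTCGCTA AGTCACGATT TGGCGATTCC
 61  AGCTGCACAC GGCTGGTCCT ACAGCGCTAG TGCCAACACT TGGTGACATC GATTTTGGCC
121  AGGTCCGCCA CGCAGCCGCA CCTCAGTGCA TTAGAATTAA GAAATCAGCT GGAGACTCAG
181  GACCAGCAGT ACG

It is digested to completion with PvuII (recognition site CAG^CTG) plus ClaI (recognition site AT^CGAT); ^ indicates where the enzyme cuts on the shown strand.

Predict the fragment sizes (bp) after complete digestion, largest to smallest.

62, 59, 47, 25 bp

PvuII sites (CAGCTG) start at positions 60, 166.
PvuII cuts after base 3 of each site, so after positions 62, 168.
The ClaI site (ATCGAT) starts at position 108.
ClaI cuts after base 2 of each site, so after position 109.
Combined cut positions: 62, 109, 168.
Linear molecule, 3 cuts → 4 fragments:
  1–62 → 62 bp
  63–109 → 47 bp
  110–168 → 59 bp
  169–193 → 25 bp
Sorted largest to smallest: 62, 59, 47, 25 bp.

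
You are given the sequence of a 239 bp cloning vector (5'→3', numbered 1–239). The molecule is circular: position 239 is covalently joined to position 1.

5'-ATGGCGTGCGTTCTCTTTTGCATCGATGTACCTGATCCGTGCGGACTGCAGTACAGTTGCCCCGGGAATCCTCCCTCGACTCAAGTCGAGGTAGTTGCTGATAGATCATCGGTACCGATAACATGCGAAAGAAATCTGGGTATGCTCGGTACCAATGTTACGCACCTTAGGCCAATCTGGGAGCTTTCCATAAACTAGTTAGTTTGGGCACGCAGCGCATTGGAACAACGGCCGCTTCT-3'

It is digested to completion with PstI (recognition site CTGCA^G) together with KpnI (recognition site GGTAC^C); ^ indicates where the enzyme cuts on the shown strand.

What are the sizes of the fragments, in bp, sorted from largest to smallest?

137, 65, 37 bp

The PstI site (CTGCAG) starts at position 46.
PstI cuts after base 5 of each site (before the last base), so after position 50.
KpnI sites (GGTACC) start at positions 111, 148.
KpnI cuts after base 5 of each site (before the last base), so after positions 115, 152.
Combined cut positions: 50, 115, 152.
Circular molecule, 3 cuts → 3 fragments:
  51–115 → 65 bp
  116–152 → 37 bp
  153–239 then 1–50 → 87 + 50 = 137 bp
Sorted largest to smallest: 137, 65, 37 bp.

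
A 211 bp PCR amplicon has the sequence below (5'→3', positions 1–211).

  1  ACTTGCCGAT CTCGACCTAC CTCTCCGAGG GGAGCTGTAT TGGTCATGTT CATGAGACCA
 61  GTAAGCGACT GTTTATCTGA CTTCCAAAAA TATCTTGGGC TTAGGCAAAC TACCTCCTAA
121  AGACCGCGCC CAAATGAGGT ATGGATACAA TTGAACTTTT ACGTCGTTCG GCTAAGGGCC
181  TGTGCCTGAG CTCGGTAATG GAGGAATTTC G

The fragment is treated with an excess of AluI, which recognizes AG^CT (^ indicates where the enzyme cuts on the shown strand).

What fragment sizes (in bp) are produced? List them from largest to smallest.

156, 34, 21 bp

AluI sites (AGCT) start at positions 33, 189.
AluI cuts after base 2 of each site, so after positions 34, 190.
Linear molecule, 2 cuts → 3 fragments:
  1–34 → 34 bp
  35–190 → 156 bp
  191–211 → 21 bp
Sorted largest to smallest: 156, 34, 21 bp.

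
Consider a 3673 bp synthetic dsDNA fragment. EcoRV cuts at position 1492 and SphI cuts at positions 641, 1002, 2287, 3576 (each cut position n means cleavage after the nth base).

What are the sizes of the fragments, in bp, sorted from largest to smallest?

Combined cut positions (sorted): 641, 1002, 1492, 2287, 3576.
Linear molecule, 5 cuts → 6 fragments:
  641 − 0 = 641 bp
  1002 − 641 = 361 bp
  1492 − 1002 = 490 bp
  2287 − 1492 = 795 bp
  3576 − 2287 = 1289 bp
  3673 − 3576 = 97 bp
Sorted largest to smallest: 1289, 795, 641, 490, 361, 97 bp.

1289, 795, 641, 490, 361, 97 bp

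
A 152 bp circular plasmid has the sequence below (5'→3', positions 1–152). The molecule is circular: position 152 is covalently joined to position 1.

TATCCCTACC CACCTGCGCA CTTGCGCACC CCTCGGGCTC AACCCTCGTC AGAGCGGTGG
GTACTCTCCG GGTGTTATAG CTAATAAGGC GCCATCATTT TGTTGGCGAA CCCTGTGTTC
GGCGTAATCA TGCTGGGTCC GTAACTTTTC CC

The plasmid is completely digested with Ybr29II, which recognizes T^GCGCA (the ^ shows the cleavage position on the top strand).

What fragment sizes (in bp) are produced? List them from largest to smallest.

144, 8 bp

Ybr29II sites (TGCGCA) start at positions 15, 23.
Ybr29II cuts after the first base of each site, so after positions 15, 23.
Circular molecule, 2 cuts → 2 fragments:
  16–23 → 8 bp
  24–152 then 1–15 → 129 + 15 = 144 bp
Sorted largest to smallest: 144, 8 bp.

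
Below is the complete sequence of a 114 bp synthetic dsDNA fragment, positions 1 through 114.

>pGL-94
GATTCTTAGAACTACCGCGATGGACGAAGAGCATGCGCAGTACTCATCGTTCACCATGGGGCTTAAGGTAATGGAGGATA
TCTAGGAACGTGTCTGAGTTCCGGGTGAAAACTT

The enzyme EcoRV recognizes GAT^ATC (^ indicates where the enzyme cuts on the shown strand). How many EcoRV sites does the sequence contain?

GATATC occurs starting at position 77.
EcoRV cuts at 1 site.

1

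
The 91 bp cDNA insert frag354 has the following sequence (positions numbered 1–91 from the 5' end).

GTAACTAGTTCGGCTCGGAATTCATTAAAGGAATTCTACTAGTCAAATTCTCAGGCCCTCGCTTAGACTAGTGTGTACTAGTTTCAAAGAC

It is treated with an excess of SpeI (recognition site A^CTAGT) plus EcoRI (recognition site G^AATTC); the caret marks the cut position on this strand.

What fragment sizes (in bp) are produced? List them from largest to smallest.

SpeI sites (ACTAGT) start at positions 4, 38, 67, 77.
SpeI cuts after the first base of each site, so after positions 4, 38, 67, 77.
EcoRI sites (GAATTC) start at positions 18, 31.
EcoRI cuts after the first base of each site, so after positions 18, 31.
Combined cut positions: 4, 18, 31, 38, 67, 77.
Linear molecule, 6 cuts → 7 fragments:
  1–4 → 4 bp
  5–18 → 14 bp
  19–31 → 13 bp
  32–38 → 7 bp
  39–67 → 29 bp
  68–77 → 10 bp
  78–91 → 14 bp
Sorted largest to smallest: 29, 14, 14, 13, 10, 7, 4 bp.

29, 14, 14, 13, 10, 7, 4 bp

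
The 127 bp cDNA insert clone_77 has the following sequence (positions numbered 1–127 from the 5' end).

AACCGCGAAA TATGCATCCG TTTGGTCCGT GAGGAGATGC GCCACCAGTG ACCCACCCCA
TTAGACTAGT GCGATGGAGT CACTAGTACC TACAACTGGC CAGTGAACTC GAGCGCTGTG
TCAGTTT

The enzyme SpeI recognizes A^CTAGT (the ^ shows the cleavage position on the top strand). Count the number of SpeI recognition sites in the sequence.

2

ACTAGT occurs starting at positions 65, 82.
SpeI cuts at 2 sites.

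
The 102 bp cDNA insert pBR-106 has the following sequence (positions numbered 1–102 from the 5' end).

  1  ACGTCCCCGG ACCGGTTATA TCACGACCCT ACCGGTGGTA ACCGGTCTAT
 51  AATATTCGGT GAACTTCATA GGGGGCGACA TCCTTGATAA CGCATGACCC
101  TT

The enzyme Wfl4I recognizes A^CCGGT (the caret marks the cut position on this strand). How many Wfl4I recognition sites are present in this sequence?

ACCGGT occurs starting at positions 11, 31, 41.
Wfl4I cuts at 3 sites.

3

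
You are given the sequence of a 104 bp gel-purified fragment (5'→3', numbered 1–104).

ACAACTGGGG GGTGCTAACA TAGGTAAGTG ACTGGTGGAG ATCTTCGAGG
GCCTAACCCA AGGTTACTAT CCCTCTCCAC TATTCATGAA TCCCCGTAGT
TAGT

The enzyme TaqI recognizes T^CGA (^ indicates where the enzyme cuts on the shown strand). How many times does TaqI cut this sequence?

TCGA occurs starting at position 45.
TaqI cuts at 1 site.

1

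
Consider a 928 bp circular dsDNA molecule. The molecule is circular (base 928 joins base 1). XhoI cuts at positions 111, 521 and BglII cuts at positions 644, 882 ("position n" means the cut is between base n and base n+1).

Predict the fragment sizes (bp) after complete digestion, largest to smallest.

Combined cut positions (sorted): 111, 521, 644, 882.
Circular molecule, 4 cuts → 4 fragments:
  521 − 111 = 410 bp
  644 − 521 = 123 bp
  882 − 644 = 238 bp
  wrap: 928 − 882 + 111 = 157 bp
Sorted largest to smallest: 410, 238, 157, 123 bp.

410, 238, 157, 123 bp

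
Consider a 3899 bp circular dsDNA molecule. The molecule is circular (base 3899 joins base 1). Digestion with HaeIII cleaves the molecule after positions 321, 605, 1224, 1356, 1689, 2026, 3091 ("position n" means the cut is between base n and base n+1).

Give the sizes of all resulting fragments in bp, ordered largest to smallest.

Circular molecule, 7 cuts → 7 fragments:
  605 − 321 = 284 bp
  1224 − 605 = 619 bp
  1356 − 1224 = 132 bp
  1689 − 1356 = 333 bp
  2026 − 1689 = 337 bp
  3091 − 2026 = 1065 bp
  wrap: 3899 − 3091 + 321 = 1129 bp
Sorted largest to smallest: 1129, 1065, 619, 337, 333, 284, 132 bp.

1129, 1065, 619, 337, 333, 284, 132 bp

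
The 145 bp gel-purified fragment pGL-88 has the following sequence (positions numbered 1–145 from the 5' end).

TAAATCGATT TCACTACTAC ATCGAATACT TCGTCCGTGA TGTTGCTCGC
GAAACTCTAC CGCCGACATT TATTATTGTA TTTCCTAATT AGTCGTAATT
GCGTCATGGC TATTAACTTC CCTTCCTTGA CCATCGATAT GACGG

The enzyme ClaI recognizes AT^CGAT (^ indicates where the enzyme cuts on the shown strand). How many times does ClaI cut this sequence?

ATCGAT occurs starting at positions 4, 133.
ClaI cuts at 2 sites.

2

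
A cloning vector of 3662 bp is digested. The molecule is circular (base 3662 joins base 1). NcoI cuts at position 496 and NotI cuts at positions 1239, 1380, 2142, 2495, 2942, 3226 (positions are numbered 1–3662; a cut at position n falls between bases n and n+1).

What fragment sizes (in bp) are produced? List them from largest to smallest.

Combined cut positions (sorted): 496, 1239, 1380, 2142, 2495, 2942, 3226.
Circular molecule, 7 cuts → 7 fragments:
  1239 − 496 = 743 bp
  1380 − 1239 = 141 bp
  2142 − 1380 = 762 bp
  2495 − 2142 = 353 bp
  2942 − 2495 = 447 bp
  3226 − 2942 = 284 bp
  wrap: 3662 − 3226 + 496 = 932 bp
Sorted largest to smallest: 932, 762, 743, 447, 353, 284, 141 bp.

932, 762, 743, 447, 353, 284, 141 bp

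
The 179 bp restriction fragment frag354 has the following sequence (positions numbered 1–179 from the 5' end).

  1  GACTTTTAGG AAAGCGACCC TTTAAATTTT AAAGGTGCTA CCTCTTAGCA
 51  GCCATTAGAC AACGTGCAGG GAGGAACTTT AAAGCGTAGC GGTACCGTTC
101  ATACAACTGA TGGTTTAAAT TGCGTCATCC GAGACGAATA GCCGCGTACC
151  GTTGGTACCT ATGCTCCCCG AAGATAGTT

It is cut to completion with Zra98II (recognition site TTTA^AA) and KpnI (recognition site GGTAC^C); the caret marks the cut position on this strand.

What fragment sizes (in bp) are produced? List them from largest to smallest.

50, 41, 24, 22, 21, 14, 7 bp

Zra98II sites (TTTAAA) start at positions 21, 28, 78, 114.
Zra98II cuts after base 4 of each site, so after positions 24, 31, 81, 117.
KpnI sites (GGTACC) start at positions 91, 154.
KpnI cuts after base 5 of each site (before the last base), so after positions 95, 158.
Combined cut positions: 24, 31, 81, 95, 117, 158.
Linear molecule, 6 cuts → 7 fragments:
  1–24 → 24 bp
  25–31 → 7 bp
  32–81 → 50 bp
  82–95 → 14 bp
  96–117 → 22 bp
  118–158 → 41 bp
  159–179 → 21 bp
Sorted largest to smallest: 50, 41, 24, 22, 21, 14, 7 bp.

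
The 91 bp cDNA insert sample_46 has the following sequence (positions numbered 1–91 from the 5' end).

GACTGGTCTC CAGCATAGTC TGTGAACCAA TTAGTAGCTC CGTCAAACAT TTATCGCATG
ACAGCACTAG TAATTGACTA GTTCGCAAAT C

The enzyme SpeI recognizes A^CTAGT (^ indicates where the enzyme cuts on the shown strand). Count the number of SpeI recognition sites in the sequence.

ACTAGT occurs starting at positions 66, 77.
SpeI cuts at 2 sites.

2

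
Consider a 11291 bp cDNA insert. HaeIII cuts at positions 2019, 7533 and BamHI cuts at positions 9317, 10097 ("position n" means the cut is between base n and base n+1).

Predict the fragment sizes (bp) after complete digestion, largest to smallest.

5514, 2019, 1784, 1194, 780 bp

Combined cut positions (sorted): 2019, 7533, 9317, 10097.
Linear molecule, 4 cuts → 5 fragments:
  2019 − 0 = 2019 bp
  7533 − 2019 = 5514 bp
  9317 − 7533 = 1784 bp
  10097 − 9317 = 780 bp
  11291 − 10097 = 1194 bp
Sorted largest to smallest: 5514, 2019, 1784, 1194, 780 bp.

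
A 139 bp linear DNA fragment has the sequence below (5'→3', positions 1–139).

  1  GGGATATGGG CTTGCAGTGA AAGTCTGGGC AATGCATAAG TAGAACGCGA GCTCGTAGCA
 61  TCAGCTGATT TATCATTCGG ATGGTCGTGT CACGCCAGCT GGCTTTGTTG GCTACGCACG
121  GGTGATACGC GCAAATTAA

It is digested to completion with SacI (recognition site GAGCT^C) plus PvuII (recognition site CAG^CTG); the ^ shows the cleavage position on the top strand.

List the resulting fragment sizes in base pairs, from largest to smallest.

The SacI site (GAGCTC) starts at position 49.
SacI cuts after base 5 of each site (before the last base), so after position 53.
PvuII sites (CAGCTG) start at positions 62, 96.
PvuII cuts after base 3 of each site, so after positions 64, 98.
Combined cut positions: 53, 64, 98.
Linear molecule, 3 cuts → 4 fragments:
  1–53 → 53 bp
  54–64 → 11 bp
  65–98 → 34 bp
  99–139 → 41 bp
Sorted largest to smallest: 53, 41, 34, 11 bp.

53, 41, 34, 11 bp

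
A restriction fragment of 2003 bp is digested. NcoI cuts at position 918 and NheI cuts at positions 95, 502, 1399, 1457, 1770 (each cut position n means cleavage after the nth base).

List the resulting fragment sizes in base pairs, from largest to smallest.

Combined cut positions (sorted): 95, 502, 918, 1399, 1457, 1770.
Linear molecule, 6 cuts → 7 fragments:
  95 − 0 = 95 bp
  502 − 95 = 407 bp
  918 − 502 = 416 bp
  1399 − 918 = 481 bp
  1457 − 1399 = 58 bp
  1770 − 1457 = 313 bp
  2003 − 1770 = 233 bp
Sorted largest to smallest: 481, 416, 407, 313, 233, 95, 58 bp.

481, 416, 407, 313, 233, 95, 58 bp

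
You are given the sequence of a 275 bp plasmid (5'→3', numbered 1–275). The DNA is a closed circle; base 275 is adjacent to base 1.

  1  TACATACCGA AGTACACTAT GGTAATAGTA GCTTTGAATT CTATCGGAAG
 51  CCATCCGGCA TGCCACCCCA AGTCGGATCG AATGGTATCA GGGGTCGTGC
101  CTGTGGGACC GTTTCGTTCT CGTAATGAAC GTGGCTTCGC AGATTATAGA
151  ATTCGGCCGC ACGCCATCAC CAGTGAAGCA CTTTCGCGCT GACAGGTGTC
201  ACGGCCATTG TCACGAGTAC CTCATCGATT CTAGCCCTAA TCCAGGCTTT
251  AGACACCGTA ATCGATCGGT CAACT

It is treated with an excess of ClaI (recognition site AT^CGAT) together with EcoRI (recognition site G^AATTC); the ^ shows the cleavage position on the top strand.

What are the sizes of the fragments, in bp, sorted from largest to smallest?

ClaI sites (ATCGAT) start at positions 224, 261.
ClaI cuts after base 2 of each site, so after positions 225, 262.
EcoRI sites (GAATTC) start at positions 36, 149.
EcoRI cuts after the first base of each site, so after positions 36, 149.
Combined cut positions: 36, 149, 225, 262.
Circular molecule, 4 cuts → 4 fragments:
  37–149 → 113 bp
  150–225 → 76 bp
  226–262 → 37 bp
  263–275 then 1–36 → 13 + 36 = 49 bp
Sorted largest to smallest: 113, 76, 49, 37 bp.

113, 76, 49, 37 bp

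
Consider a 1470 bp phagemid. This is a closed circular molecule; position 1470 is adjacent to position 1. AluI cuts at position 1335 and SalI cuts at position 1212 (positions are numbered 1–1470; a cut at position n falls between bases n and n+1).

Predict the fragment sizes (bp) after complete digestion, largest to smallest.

1347, 123 bp

Combined cut positions (sorted): 1212, 1335.
Circular molecule, 2 cuts → 2 fragments:
  1335 − 1212 = 123 bp
  wrap: 1470 − 1335 + 1212 = 1347 bp
Sorted largest to smallest: 1347, 123 bp.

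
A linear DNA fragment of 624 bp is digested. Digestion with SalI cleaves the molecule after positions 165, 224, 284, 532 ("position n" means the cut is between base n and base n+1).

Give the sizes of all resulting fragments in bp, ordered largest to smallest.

Linear molecule, 4 cuts → 5 fragments:
  165 − 0 = 165 bp
  224 − 165 = 59 bp
  284 − 224 = 60 bp
  532 − 284 = 248 bp
  624 − 532 = 92 bp
Sorted largest to smallest: 248, 165, 92, 60, 59 bp.

248, 165, 92, 60, 59 bp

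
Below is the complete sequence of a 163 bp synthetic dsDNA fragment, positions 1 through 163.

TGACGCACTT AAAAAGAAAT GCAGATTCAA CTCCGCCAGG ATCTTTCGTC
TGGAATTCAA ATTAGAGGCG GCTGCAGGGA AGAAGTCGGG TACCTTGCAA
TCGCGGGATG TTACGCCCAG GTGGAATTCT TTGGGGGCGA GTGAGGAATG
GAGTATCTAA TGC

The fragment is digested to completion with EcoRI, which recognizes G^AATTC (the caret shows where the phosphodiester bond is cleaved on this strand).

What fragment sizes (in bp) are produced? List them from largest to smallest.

71, 53, 39 bp

EcoRI sites (GAATTC) start at positions 53, 124.
EcoRI cuts after the first base of each site, so after positions 53, 124.
Linear molecule, 2 cuts → 3 fragments:
  1–53 → 53 bp
  54–124 → 71 bp
  125–163 → 39 bp
Sorted largest to smallest: 71, 53, 39 bp.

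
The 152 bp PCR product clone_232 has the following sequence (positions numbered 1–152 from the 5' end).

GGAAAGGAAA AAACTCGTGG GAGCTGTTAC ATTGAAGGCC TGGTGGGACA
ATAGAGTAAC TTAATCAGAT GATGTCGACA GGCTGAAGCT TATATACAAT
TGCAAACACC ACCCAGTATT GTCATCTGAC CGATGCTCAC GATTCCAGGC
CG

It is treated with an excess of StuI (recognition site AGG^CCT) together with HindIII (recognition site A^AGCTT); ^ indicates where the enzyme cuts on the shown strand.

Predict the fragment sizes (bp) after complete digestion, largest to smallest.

The StuI site (AGGCCT) starts at position 36.
StuI cuts after base 3 of each site, so after position 38.
The HindIII site (AAGCTT) starts at position 86.
HindIII cuts after the first base of each site, so after position 86.
Combined cut positions: 38, 86.
Linear molecule, 2 cuts → 3 fragments:
  1–38 → 38 bp
  39–86 → 48 bp
  87–152 → 66 bp
Sorted largest to smallest: 66, 48, 38 bp.

66, 48, 38 bp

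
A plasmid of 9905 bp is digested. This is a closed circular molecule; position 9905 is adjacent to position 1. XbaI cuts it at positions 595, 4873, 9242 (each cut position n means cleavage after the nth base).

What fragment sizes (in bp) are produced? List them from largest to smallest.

Circular molecule, 3 cuts → 3 fragments:
  4873 − 595 = 4278 bp
  9242 − 4873 = 4369 bp
  wrap: 9905 − 9242 + 595 = 1258 bp
Sorted largest to smallest: 4369, 4278, 1258 bp.

4369, 4278, 1258 bp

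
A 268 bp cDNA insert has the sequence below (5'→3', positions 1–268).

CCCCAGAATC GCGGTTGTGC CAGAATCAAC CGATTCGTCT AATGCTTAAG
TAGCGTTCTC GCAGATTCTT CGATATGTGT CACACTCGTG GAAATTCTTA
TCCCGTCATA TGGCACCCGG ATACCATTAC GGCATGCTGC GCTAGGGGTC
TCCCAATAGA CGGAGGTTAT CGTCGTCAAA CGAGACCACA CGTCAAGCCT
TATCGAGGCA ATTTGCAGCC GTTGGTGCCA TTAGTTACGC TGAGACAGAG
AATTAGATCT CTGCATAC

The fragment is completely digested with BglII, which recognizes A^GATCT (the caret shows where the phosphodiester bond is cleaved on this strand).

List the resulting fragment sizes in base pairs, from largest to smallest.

The BglII site (AGATCT) starts at position 255.
BglII cuts after the first base of each site, so after position 255.
Linear molecule, 1 cut → 2 fragments:
  1–255 → 255 bp
  256–268 → 13 bp
Sorted largest to smallest: 255, 13 bp.

255, 13 bp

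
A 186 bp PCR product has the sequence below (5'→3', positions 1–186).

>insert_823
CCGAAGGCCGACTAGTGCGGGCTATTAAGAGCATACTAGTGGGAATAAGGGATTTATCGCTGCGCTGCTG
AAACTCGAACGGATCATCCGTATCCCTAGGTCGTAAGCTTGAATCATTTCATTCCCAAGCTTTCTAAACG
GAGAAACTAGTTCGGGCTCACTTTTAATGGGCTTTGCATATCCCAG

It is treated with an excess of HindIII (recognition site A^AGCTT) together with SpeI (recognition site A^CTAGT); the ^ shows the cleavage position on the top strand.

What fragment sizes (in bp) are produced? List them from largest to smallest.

HindIII sites (AAGCTT) start at positions 105, 127.
HindIII cuts after the first base of each site, so after positions 105, 127.
SpeI sites (ACTAGT) start at positions 11, 35, 146.
SpeI cuts after the first base of each site, so after positions 11, 35, 146.
Combined cut positions: 11, 35, 105, 127, 146.
Linear molecule, 5 cuts → 6 fragments:
  1–11 → 11 bp
  12–35 → 24 bp
  36–105 → 70 bp
  106–127 → 22 bp
  128–146 → 19 bp
  147–186 → 40 bp
Sorted largest to smallest: 70, 40, 24, 22, 19, 11 bp.

70, 40, 24, 22, 19, 11 bp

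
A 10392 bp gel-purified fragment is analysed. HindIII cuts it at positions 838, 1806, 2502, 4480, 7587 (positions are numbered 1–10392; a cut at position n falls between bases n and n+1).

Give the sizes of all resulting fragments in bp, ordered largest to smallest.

Linear molecule, 5 cuts → 6 fragments:
  838 − 0 = 838 bp
  1806 − 838 = 968 bp
  2502 − 1806 = 696 bp
  4480 − 2502 = 1978 bp
  7587 − 4480 = 3107 bp
  10392 − 7587 = 2805 bp
Sorted largest to smallest: 3107, 2805, 1978, 968, 838, 696 bp.

3107, 2805, 1978, 968, 838, 696 bp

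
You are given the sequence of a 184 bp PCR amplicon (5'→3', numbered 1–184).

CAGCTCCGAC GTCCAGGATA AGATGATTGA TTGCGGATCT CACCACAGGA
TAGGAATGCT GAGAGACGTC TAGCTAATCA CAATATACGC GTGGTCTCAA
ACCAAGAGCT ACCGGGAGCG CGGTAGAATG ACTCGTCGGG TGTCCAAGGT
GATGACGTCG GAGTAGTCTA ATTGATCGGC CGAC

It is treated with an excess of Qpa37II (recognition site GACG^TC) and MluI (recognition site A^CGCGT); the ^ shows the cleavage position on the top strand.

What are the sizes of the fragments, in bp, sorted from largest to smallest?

Qpa37II sites (GACGTC) start at positions 8, 65, 154.
Qpa37II cuts after base 4 of each site, so after positions 11, 68, 157.
The MluI site (ACGCGT) starts at position 87.
MluI cuts after the first base of each site, so after position 87.
Combined cut positions: 11, 68, 87, 157.
Linear molecule, 4 cuts → 5 fragments:
  1–11 → 11 bp
  12–68 → 57 bp
  69–87 → 19 bp
  88–157 → 70 bp
  158–184 → 27 bp
Sorted largest to smallest: 70, 57, 27, 19, 11 bp.

70, 57, 27, 19, 11 bp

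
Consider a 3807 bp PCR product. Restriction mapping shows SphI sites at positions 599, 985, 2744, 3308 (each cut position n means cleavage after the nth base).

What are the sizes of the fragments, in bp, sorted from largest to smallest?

Linear molecule, 4 cuts → 5 fragments:
  599 − 0 = 599 bp
  985 − 599 = 386 bp
  2744 − 985 = 1759 bp
  3308 − 2744 = 564 bp
  3807 − 3308 = 499 bp
Sorted largest to smallest: 1759, 599, 564, 499, 386 bp.

1759, 599, 564, 499, 386 bp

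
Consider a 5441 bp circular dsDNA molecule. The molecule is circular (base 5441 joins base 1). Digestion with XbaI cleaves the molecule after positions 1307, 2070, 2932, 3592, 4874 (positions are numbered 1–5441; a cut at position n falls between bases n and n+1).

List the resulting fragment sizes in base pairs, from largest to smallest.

1874, 1282, 862, 763, 660 bp

Circular molecule, 5 cuts → 5 fragments:
  2070 − 1307 = 763 bp
  2932 − 2070 = 862 bp
  3592 − 2932 = 660 bp
  4874 − 3592 = 1282 bp
  wrap: 5441 − 4874 + 1307 = 1874 bp
Sorted largest to smallest: 1874, 1282, 862, 763, 660 bp.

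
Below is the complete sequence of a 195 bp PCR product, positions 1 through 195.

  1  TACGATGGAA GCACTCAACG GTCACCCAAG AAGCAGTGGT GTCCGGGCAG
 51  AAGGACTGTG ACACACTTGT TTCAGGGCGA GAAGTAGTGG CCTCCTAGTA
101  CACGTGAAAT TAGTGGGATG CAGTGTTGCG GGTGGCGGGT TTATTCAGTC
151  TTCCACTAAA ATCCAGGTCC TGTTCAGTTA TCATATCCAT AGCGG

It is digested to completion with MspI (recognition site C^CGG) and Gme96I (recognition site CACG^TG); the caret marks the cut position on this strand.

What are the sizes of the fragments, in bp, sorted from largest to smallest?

91, 61, 43 bp

The MspI site (CCGG) starts at position 43.
MspI cuts after the first base of each site, so after position 43.
The Gme96I site (CACGTG) starts at position 101.
Gme96I cuts after base 4 of each site, so after position 104.
Combined cut positions: 43, 104.
Linear molecule, 2 cuts → 3 fragments:
  1–43 → 43 bp
  44–104 → 61 bp
  105–195 → 91 bp
Sorted largest to smallest: 91, 61, 43 bp.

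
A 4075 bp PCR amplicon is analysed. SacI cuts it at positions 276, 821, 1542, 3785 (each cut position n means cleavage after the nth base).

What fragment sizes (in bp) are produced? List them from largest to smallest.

2243, 721, 545, 290, 276 bp

Linear molecule, 4 cuts → 5 fragments:
  276 − 0 = 276 bp
  821 − 276 = 545 bp
  1542 − 821 = 721 bp
  3785 − 1542 = 2243 bp
  4075 − 3785 = 290 bp
Sorted largest to smallest: 2243, 721, 545, 290, 276 bp.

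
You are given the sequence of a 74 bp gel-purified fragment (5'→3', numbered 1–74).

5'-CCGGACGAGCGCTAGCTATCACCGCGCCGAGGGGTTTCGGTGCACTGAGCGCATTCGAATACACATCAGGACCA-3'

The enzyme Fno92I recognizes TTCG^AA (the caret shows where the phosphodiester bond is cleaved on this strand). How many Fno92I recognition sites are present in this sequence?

TTCGAA occurs starting at position 54.
Fno92I cuts at 1 site.

1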